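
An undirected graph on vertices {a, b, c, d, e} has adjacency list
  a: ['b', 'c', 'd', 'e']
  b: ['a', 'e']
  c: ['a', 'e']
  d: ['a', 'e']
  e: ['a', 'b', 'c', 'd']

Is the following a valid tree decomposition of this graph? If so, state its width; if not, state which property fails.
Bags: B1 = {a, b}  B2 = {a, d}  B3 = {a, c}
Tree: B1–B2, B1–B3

A tree decomposition must satisfy three properties: every vertex lies in some bag; for every edge, both endpoints lie together in some bag; and for every vertex, the bags containing it form a connected subtree. Here vertex e appears in no bag, so the decomposition is invalid.

No — vertex e appears in no bag.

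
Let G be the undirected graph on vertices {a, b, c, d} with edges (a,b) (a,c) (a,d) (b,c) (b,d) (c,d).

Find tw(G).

3

A width-3 tree decomposition is:
Bags: B1 = {a, b, c, d}
Tree: (single bag)
With just one bag of size 4, the width is 4 − 1 = 3, so tw(G) ≤ 3. Conversely, {a, b, c, d} is a clique of size 4, and the vertices of any clique must share a bag in every tree decomposition; so some bag has ≥ 4 vertices and tw(G) ≥ 3. Combining the bounds, tw(G) = 3.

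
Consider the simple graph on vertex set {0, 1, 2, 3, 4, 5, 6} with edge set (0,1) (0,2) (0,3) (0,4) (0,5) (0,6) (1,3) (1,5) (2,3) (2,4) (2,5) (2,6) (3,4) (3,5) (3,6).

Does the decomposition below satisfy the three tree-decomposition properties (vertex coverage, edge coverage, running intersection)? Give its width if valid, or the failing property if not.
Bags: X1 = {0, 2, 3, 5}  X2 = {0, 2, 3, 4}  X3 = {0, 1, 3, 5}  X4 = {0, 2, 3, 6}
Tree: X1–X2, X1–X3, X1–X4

Yes; width 3.

Every vertex of G appears in some bag (union = {0, 1, 2, 3, 4, 5, 6}); every edge is covered by a bag; and for each vertex v the set of bags containing v is connected in the bag tree. The decomposition is therefore valid. The largest bag has 4 vertices, so the width is 3.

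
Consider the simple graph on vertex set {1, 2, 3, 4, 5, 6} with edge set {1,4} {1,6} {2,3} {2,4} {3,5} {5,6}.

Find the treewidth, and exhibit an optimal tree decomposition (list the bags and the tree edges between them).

Treewidth 2.
Bags: B1 = {1, 2, 4}  B2 = {1, 2, 6}  B3 = {2, 5, 6}  B4 = {2, 3, 5}
Tree: B1–B2, B2–B3, B3–B4

The largest bag has 3 vertices, giving width 2; this decomposition certifies tw(G) ≤ 2. For the lower bound, G contains the cycle 2–4–1–6–5–3–2, so G is not a forest; only forests have treewidth ≤ 1, hence tw(G) ≥ 2. Hence tw(G) = 2 exactly.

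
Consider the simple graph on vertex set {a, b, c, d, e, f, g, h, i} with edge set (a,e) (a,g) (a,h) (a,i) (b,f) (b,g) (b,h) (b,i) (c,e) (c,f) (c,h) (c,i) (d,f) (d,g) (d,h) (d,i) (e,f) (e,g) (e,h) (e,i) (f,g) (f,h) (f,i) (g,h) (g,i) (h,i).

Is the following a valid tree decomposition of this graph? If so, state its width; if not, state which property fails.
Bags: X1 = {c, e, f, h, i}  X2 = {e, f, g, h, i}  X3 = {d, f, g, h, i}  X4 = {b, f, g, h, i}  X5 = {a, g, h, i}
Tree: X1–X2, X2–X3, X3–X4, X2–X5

A tree decomposition must satisfy three properties: every vertex lies in some bag; for every edge, both endpoints lie together in some bag; and for every vertex, the bags containing it form a connected subtree. Here edge (e,a) lies in no bag, so the decomposition is invalid.

No — edge (e,a) lies in no bag.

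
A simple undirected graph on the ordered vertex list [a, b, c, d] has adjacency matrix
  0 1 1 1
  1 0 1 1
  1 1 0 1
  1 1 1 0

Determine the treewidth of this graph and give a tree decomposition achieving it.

With just one bag of size 4, the width is 4 − 1 = 3, so tw(G) ≤ 3. Conversely, {a, b, c, d} is a clique of size 4, and the vertices of any clique must share a bag in every tree decomposition; so some bag has ≥ 4 vertices and tw(G) ≥ 3. Hence tw(G) = 3 exactly.

Treewidth 3.
Bags: B1 = {a, b, c, d}
Tree: (single bag)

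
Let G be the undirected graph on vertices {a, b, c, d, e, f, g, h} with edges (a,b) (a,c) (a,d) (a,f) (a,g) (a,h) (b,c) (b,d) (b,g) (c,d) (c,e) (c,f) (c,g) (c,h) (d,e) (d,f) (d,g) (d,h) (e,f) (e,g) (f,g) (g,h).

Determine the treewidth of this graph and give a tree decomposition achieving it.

Each bag holds 5 vertices, so the decomposition has width 4, which upper-bounds the treewidth. On the other hand G contains the 5-clique {c, d, e, f, g}. A clique must lie in a single bag of any decomposition, so no decomposition can have width below 4. Combining the bounds, tw(G) = 4.

Treewidth 4.
Bags: B1 = {a, c, d, f, g}  B2 = {c, d, e, f, g}  B3 = {a, b, c, d, g}  B4 = {a, c, d, g, h}
Tree: B1–B2, B1–B3, B3–B4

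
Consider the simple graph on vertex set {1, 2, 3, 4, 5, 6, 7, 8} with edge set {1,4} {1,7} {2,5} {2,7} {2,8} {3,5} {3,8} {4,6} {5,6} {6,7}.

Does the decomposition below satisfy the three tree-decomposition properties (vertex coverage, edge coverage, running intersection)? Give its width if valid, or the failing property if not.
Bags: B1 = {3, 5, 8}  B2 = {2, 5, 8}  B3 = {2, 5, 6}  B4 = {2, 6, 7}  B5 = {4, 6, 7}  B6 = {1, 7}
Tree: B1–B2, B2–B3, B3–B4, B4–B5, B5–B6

A tree decomposition must satisfy three properties: every vertex lies in some bag; for every edge, both endpoints lie together in some bag; and for every vertex, the bags containing it form a connected subtree. Here edge (4,1) lies in no bag, so the decomposition is invalid.

No — edge (4,1) lies in no bag.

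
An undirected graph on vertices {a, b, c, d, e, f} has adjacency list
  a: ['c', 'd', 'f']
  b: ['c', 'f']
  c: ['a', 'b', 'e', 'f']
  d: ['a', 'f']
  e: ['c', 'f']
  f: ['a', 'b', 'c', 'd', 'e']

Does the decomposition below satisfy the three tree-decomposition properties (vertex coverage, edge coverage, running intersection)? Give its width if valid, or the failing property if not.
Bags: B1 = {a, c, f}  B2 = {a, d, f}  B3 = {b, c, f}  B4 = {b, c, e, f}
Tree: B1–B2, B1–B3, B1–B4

A tree decomposition must satisfy three properties: every vertex lies in some bag; for every edge, both endpoints lie together in some bag; and for every vertex, the bags containing it form a connected subtree. Here bags containing vertex b are not connected in the tree, so the decomposition is invalid.

No — bags containing vertex b are not connected in the tree.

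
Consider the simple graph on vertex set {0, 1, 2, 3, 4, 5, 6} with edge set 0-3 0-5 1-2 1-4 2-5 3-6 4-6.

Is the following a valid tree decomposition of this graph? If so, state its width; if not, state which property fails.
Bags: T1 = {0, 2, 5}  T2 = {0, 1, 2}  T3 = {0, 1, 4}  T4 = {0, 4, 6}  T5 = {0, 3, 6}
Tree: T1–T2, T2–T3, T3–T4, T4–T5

Every vertex of G appears in some bag (union = {0, 1, 2, 3, 4, 5, 6}); every edge is covered by a bag; and for each vertex v the set of bags containing v is connected in the bag tree. The decomposition is therefore valid. The largest bag has 3 vertices, so the width is 2.

Yes; width 2.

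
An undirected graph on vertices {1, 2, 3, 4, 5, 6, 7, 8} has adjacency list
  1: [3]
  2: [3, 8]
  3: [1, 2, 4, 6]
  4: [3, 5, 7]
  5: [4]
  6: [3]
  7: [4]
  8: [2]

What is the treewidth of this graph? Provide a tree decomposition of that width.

Treewidth 1.
One optimal decomposition is:
Bags: B1 = {3, 4}  B2 = {1, 3}  B3 = {3, 6}  B4 = {2, 3}  B5 = {4, 7}  B6 = {4, 5}  B7 = {2, 8}
Tree: B1–B2, B2–B3, B2–B4, B1–B5, B5–B6, B4–B7

Every bag has size at most 2, so the width is 2 − 1 = 1 and tw(G) ≤ 1. Since G has at least one edge (e.g. 4–3), it is not an edgeless graph, so tw(G) ≥ 1. Hence tw(G) = 1 exactly.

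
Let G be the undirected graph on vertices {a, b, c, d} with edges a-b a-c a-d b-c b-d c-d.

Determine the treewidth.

A width-3 tree decomposition is:
Bags: B1 = {a, b, c, d}
Tree: (single bag)
With just one bag of size 4, the width is 4 − 1 = 3, so tw(G) ≤ 3. Conversely, {a, b, c, d} is a clique of size 4, and the vertices of any clique must share a bag in every tree decomposition; so some bag has ≥ 4 vertices and tw(G) ≥ 3. Combining the bounds, tw(G) = 3.

3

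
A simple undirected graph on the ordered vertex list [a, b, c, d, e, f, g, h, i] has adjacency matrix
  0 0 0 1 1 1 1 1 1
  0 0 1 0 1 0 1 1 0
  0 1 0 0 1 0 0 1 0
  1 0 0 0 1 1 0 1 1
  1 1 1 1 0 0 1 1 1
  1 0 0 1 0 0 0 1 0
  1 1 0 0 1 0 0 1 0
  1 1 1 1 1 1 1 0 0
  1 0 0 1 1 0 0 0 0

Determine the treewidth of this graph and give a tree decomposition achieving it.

Treewidth 3.
Bags: B1 = {b, e, g, h}  B2 = {a, e, g, h}  B3 = {a, d, e, h}  B4 = {b, c, e, h}  B5 = {a, d, f, h}  B6 = {a, d, e, i}
Tree: B1–B2, B2–B3, B1–B4, B3–B5, B3–B6

Every bag has size at most 4, so the width is 4 − 1 = 3 and tw(G) ≤ 3. For the lower bound, the 4 vertices {a, d, e, h} are pairwise adjacent, and any tree decomposition puts a clique entirely inside one bag — forcing width ≥ 3. Hence tw(G) = 3 exactly.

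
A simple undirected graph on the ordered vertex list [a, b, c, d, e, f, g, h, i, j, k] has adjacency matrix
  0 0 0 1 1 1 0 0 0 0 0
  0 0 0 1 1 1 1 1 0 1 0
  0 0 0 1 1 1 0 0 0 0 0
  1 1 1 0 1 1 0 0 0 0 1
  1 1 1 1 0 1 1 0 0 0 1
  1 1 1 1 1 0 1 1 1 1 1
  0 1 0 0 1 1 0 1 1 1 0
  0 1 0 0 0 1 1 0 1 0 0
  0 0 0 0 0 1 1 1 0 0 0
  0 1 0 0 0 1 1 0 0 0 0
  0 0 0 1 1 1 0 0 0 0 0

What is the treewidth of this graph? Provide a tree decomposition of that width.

The largest bag has 4 vertices, giving width 3; this decomposition certifies tw(G) ≤ 3. Conversely, {b, f, g, j} is a clique of size 4, and the vertices of any clique must share a bag in every tree decomposition; so some bag has ≥ 4 vertices and tw(G) ≥ 3. Hence tw(G) = 3 exactly.

Treewidth 3.
One optimal decomposition is:
Bags: B1 = {b, e, f, g}  B2 = {b, d, e, f}  B3 = {b, f, g, h}  B4 = {d, e, f, k}  B5 = {a, d, e, f}  B6 = {b, f, g, j}  B7 = {c, d, e, f}  B8 = {f, g, h, i}
Tree: B1–B2, B1–B3, B2–B4, B2–B5, B1–B6, B4–B7, B3–B8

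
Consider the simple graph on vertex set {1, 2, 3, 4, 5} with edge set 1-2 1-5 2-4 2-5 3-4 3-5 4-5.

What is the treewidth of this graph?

A width-2 tree decomposition is:
Bags: B1 = {2, 4, 5}  B2 = {3, 4, 5}  B3 = {1, 2, 5}
Tree: B1–B2, B1–B3
The largest bag has 3 vertices, giving width 2; this decomposition certifies tw(G) ≤ 2. On the other hand G contains the 3-clique {1, 2, 5}. A clique must lie in a single bag of any decomposition, so no decomposition can have width below 2. Combining the bounds, tw(G) = 2.

2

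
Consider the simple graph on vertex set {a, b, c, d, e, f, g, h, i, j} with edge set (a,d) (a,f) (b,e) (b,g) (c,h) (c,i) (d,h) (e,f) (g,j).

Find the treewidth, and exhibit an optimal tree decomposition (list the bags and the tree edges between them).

Every bag has size at most 2, so the width is 2 − 1 = 1 and tw(G) ≤ 1. G has an edge, so its treewidth is at least 1. The upper and lower bounds meet at 1, so that is the treewidth.

Treewidth 1.
Bags: B1 = {g, j}  B2 = {b, g}  B3 = {b, e}  B4 = {e, f}  B5 = {a, f}  B6 = {a, d}  B7 = {d, h}  B8 = {c, h}  B9 = {c, i}
Tree: B1–B2, B2–B3, B3–B4, B4–B5, B5–B6, B6–B7, B7–B8, B8–B9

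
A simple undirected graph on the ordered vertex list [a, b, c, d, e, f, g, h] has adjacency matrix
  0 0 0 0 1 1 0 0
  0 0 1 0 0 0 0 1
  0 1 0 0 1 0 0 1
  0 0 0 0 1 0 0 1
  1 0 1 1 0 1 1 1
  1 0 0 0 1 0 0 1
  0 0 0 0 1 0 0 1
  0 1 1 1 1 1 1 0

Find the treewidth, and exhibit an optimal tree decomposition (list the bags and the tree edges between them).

Treewidth 2.
One optimal decomposition is:
Bags: B1 = {c, e, h}  B2 = {d, e, h}  B3 = {e, f, h}  B4 = {e, g, h}  B5 = {a, e, f}  B6 = {b, c, h}
Tree: B1–B2, B1–B3, B1–B4, B3–B5, B1–B6

Each bag holds 3 vertices, so the decomposition has width 2, which upper-bounds the treewidth. Conversely, {d, e, h} is a clique of size 3, and the vertices of any clique must share a bag in every tree decomposition; so some bag has ≥ 3 vertices and tw(G) ≥ 2. Hence tw(G) = 2 exactly.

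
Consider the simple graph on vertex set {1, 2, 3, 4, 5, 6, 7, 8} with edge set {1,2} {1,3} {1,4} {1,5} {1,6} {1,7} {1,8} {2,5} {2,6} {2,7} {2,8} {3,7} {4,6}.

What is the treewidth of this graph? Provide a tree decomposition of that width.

Each bag holds 3 vertices, so the decomposition has width 2, which upper-bounds the treewidth. For the lower bound, the 3 vertices {1, 2, 8} are pairwise adjacent, and any tree decomposition puts a clique entirely inside one bag — forcing width ≥ 2. The upper and lower bounds meet at 2, so that is the treewidth.

Treewidth 2.
One optimal decomposition is:
Bags: B1 = {1, 2, 6}  B2 = {1, 4, 6}  B3 = {1, 2, 8}  B4 = {1, 2, 7}  B5 = {1, 2, 5}  B6 = {1, 3, 7}
Tree: B1–B2, B1–B3, B3–B4, B3–B5, B4–B6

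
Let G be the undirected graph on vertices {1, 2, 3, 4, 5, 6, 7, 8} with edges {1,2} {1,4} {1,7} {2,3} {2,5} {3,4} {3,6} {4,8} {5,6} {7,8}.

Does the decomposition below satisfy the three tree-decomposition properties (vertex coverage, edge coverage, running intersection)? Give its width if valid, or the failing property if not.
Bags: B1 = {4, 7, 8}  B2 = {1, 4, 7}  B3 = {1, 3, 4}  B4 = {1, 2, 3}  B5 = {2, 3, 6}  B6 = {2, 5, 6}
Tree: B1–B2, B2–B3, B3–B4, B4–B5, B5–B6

Every vertex of G appears in some bag (union = {1, 2, 3, 4, 5, 6, 7, 8}); every edge is covered by a bag; and for each vertex v the set of bags containing v is connected in the bag tree. The decomposition is therefore valid. The largest bag has 3 vertices, so the width is 2.

Yes; width 2.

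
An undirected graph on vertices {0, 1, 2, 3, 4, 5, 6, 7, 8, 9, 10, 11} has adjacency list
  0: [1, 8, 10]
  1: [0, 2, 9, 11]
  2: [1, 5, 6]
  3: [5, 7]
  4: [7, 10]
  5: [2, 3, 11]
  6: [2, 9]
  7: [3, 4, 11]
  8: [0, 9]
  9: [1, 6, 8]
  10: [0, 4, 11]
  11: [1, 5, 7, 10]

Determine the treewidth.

A width-3 tree decomposition is:
Bags: B1 = {0, 6, 8, 9}  B2 = {0, 1, 6, 9}  B3 = {0, 1, 2, 6}  B4 = {0, 1, 2, 10}  B5 = {1, 2, 10, 11}  B6 = {2, 5, 10, 11}  B7 = {4, 5, 10, 11}  B8 = {4, 5, 7, 11}  B9 = {3, 4, 5, 7}
Tree: B1–B2, B2–B3, B3–B4, B4–B5, B5–B6, B6–B7, B7–B8, B8–B9
Every bag has size at most 4, so the width is 4 − 1 = 3 and tw(G) ≤ 3. For the lower bound: the 4 vertex sets {6,8,9}, {0}, {1}, {2,5,10,11} are disjoint, each induces a connected subgraph, and every pair is joined by at least one edge of G. Contracting each set to a single vertex therefore yields K_{4} as a minor, and since treewidth is minor-monotone, tw(G) ≥ tw(K_{4}) = 3. The upper and lower bounds meet at 3, so that is the treewidth.

3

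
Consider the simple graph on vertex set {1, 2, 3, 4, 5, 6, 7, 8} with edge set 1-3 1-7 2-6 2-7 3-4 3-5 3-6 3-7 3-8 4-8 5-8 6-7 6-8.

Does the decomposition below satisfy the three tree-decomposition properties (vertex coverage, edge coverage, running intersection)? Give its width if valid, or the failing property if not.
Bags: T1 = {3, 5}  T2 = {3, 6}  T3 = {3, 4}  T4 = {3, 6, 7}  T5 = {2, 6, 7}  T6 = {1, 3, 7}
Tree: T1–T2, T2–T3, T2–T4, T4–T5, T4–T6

A tree decomposition must satisfy three properties: every vertex lies in some bag; for every edge, both endpoints lie together in some bag; and for every vertex, the bags containing it form a connected subtree. Here vertex 8 appears in no bag, so the decomposition is invalid.

No — vertex 8 appears in no bag.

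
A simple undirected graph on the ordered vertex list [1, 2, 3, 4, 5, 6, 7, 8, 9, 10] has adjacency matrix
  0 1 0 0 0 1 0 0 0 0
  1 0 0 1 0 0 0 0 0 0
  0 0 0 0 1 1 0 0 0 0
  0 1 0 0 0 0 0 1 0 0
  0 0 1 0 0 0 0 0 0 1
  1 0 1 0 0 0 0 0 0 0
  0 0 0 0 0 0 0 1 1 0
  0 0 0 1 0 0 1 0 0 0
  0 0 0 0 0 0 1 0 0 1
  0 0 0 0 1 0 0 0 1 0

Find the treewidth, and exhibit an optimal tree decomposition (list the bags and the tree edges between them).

Treewidth 2.
One such decomposition:
Bags: B1 = {1, 2, 6}  B2 = {2, 3, 6}  B3 = {2, 3, 5}  B4 = {2, 5, 10}  B5 = {2, 9, 10}  B6 = {2, 7, 9}  B7 = {2, 7, 8}  B8 = {2, 4, 8}
Tree: B1–B2, B2–B3, B3–B4, B4–B5, B5–B6, B6–B7, B7–B8

Each bag holds 3 vertices, so the decomposition has width 2, which upper-bounds the treewidth. The edges 2–1–6–3–5–10–9–7–8–4–2 form a cycle, so G is not a tree and its treewidth is at least 2. Combining the bounds, tw(G) = 2.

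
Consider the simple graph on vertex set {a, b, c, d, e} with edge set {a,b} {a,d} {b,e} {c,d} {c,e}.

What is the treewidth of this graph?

2

A width-2 tree decomposition is:
Bags: B1 = {a, b, e}  B2 = {a, d, e}  B3 = {c, d, e}
Tree: B1–B2, B2–B3
Every bag has size at most 3, so the width is 3 − 1 = 2 and tw(G) ≤ 2. The edges e–b–a–d–c–e form a cycle, so G is not a tree and its treewidth is at least 2. Therefore the treewidth is 2.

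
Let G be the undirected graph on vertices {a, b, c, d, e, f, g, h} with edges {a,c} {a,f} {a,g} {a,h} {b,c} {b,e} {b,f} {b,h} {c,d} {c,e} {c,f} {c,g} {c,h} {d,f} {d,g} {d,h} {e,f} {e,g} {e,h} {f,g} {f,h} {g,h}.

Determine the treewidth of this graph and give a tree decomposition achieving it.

The largest bag has 5 vertices, giving width 4; this decomposition certifies tw(G) ≤ 4. On the other hand G contains the 5-clique {c, d, f, g, h}. A clique must lie in a single bag of any decomposition, so no decomposition can have width below 4. Therefore the treewidth is 4.

Treewidth 4.
Bags: B1 = {c, e, f, g, h}  B2 = {c, d, f, g, h}  B3 = {a, c, f, g, h}  B4 = {b, c, e, f, h}
Tree: B1–B2, B2–B3, B1–B4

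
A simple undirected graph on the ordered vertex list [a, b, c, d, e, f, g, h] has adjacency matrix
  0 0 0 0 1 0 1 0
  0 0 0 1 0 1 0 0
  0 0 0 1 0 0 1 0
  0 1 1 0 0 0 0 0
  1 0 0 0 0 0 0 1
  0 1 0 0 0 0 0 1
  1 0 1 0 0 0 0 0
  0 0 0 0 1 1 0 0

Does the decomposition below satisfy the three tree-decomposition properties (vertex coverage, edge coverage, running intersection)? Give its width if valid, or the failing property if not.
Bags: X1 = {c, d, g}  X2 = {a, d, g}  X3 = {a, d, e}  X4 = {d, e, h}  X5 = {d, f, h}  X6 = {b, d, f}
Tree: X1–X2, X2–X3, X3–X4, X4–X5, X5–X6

Vertex coverage: the bags together contain {a, b, c, d, e, f, g, h}, the full vertex set. Edge coverage: each edge of G has both endpoints in at least one bag. Running intersection: for every vertex, the bags containing it form a connected subtree. All three properties hold, so this is a valid tree decomposition of width max|bag| − 1 = 2, and hence tw(G) ≤ 2.

Yes; width 2.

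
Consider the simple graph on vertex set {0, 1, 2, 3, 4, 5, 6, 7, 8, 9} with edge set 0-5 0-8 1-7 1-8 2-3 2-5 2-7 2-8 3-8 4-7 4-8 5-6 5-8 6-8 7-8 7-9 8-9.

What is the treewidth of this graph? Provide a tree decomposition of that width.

The largest bag has 3 vertices, giving width 2; this decomposition certifies tw(G) ≤ 2. For the lower bound, the 3 vertices {0, 5, 8} are pairwise adjacent, and any tree decomposition puts a clique entirely inside one bag — forcing width ≥ 2. Therefore the treewidth is 2.

Treewidth 2.
Bags: B1 = {5, 6, 8}  B2 = {2, 5, 8}  B3 = {2, 7, 8}  B4 = {0, 5, 8}  B5 = {2, 3, 8}  B6 = {4, 7, 8}  B7 = {1, 7, 8}  B8 = {7, 8, 9}
Tree: B1–B2, B2–B3, B2–B4, B3–B5, B3–B6, B6–B7, B7–B8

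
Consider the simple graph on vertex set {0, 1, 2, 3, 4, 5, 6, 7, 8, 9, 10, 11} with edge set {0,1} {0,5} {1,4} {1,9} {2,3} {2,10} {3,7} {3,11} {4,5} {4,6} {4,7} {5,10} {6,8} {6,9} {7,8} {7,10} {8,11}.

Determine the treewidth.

3

A width-3 tree decomposition is:
Bags: B1 = {0, 1, 5, 9}  B2 = {1, 4, 5, 9}  B3 = {4, 5, 6, 9}  B4 = {4, 5, 6, 10}  B5 = {4, 6, 7, 10}  B6 = {6, 7, 8, 10}  B7 = {2, 7, 8, 10}  B8 = {2, 3, 7, 8}  B9 = {2, 3, 8, 11}
Tree: B1–B2, B2–B3, B3–B4, B4–B5, B5–B6, B6–B7, B7–B8, B8–B9
The largest bag has 4 vertices, giving width 3; this decomposition certifies tw(G) ≤ 3. For the lower bound: the 4 vertex sets {0,1,9}, {5}, {4}, {6,7,8,10} are disjoint, each induces a connected subgraph, and every pair is joined by at least one edge of G. Contracting each set to a single vertex therefore yields K_{4} as a minor, and since treewidth is minor-monotone, tw(G) ≥ tw(K_{4}) = 3. Combining the bounds, tw(G) = 3.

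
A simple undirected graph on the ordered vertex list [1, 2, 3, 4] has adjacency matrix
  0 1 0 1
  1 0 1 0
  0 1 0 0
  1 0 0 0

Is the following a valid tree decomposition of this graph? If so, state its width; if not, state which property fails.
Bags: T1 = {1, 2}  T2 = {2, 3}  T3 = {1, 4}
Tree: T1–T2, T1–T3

Checking the three conditions: (i) the bags cover all of {1, 2, 3, 4}; (ii) for each edge, some bag contains both endpoints; (iii) the bags containing any fixed vertex form a subtree. All hold, so the decomposition is valid with width 2 − 1 = 1.

Yes; width 1.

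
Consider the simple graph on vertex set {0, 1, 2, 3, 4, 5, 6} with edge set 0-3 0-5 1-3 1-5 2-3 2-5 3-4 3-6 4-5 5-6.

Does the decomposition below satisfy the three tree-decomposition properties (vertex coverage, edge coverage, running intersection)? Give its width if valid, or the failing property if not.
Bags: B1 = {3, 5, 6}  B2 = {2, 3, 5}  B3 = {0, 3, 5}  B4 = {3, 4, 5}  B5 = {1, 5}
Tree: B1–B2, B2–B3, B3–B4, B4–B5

No — edge (3,1) lies in no bag.

A tree decomposition must satisfy three properties: every vertex lies in some bag; for every edge, both endpoints lie together in some bag; and for every vertex, the bags containing it form a connected subtree. Here edge (3,1) lies in no bag, so the decomposition is invalid.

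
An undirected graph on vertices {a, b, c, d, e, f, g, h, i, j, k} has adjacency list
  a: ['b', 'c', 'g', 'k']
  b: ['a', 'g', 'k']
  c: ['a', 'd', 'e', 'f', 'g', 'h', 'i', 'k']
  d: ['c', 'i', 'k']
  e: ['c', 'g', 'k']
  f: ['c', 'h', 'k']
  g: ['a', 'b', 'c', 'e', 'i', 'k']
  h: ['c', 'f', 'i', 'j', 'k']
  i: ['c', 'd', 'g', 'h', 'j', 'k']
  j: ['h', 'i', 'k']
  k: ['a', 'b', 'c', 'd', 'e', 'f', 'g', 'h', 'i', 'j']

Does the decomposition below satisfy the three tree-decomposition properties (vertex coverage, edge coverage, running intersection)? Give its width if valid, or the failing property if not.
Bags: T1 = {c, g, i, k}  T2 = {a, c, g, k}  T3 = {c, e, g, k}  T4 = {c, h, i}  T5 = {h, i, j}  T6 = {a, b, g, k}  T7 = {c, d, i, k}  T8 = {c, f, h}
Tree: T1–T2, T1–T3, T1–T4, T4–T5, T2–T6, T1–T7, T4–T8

No — edge (k,h) lies in no bag.

A tree decomposition must satisfy three properties: every vertex lies in some bag; for every edge, both endpoints lie together in some bag; and for every vertex, the bags containing it form a connected subtree. Here edge (k,h) lies in no bag, so the decomposition is invalid.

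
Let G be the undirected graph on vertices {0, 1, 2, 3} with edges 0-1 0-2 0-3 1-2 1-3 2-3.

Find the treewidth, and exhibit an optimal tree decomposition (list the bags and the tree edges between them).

Treewidth 3.
One optimal decomposition is:
Bags: B1 = {0, 1, 2, 3}
Tree: (single bag)

With just one bag of size 4, the width is 4 − 1 = 3, so tw(G) ≤ 3. On the other hand G contains the 4-clique {0, 1, 2, 3}. A clique must lie in a single bag of any decomposition, so no decomposition can have width below 3. The upper and lower bounds meet at 3, so that is the treewidth.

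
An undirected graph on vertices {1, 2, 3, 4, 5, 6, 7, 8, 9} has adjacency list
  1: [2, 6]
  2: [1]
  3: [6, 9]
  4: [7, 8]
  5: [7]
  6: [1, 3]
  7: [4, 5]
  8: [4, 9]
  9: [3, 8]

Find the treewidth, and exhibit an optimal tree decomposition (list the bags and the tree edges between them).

Treewidth 1.
One such decomposition:
Bags: B1 = {1, 2}  B2 = {1, 6}  B3 = {3, 6}  B4 = {3, 9}  B5 = {8, 9}  B6 = {4, 8}  B7 = {4, 7}  B8 = {5, 7}
Tree: B1–B2, B2–B3, B3–B4, B4–B5, B5–B6, B6–B7, B7–B8

The largest bag has 2 vertices, giving width 1; this decomposition certifies tw(G) ≤ 1. Any graph with an edge has treewidth ≥ 1, and G has the edge 2–1. Therefore the treewidth is 1.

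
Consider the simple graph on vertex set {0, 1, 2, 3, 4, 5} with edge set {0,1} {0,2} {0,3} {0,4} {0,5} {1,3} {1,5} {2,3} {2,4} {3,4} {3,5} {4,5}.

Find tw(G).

3

A width-3 tree decomposition is:
Bags: B1 = {0, 3, 4, 5}  B2 = {0, 1, 3, 5}  B3 = {0, 2, 3, 4}
Tree: B1–B2, B1–B3
The largest bag has 4 vertices, giving width 3; this decomposition certifies tw(G) ≤ 3. On the other hand G contains the 4-clique {0, 1, 3, 5}. A clique must lie in a single bag of any decomposition, so no decomposition can have width below 3. Therefore the treewidth is 3.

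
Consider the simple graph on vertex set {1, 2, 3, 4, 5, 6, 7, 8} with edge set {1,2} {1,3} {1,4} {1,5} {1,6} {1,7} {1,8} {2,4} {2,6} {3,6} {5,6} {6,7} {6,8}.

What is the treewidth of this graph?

2

A width-2 tree decomposition is:
Bags: B1 = {1, 5, 6}  B2 = {1, 2, 6}  B3 = {1, 6, 7}  B4 = {1, 6, 8}  B5 = {1, 3, 6}  B6 = {1, 2, 4}
Tree: B1–B2, B2–B3, B3–B4, B2–B5, B2–B6
Every bag has size at most 3, so the width is 3 − 1 = 2 and tw(G) ≤ 2. Conversely, {1, 2, 4} is a clique of size 3, and the vertices of any clique must share a bag in every tree decomposition; so some bag has ≥ 3 vertices and tw(G) ≥ 2. Hence tw(G) = 2 exactly.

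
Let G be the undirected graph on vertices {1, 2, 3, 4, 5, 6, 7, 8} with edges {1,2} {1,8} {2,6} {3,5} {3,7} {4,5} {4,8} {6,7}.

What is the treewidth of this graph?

A width-2 tree decomposition is:
Bags: B1 = {4, 5, 8}  B2 = {3, 5, 8}  B3 = {3, 7, 8}  B4 = {6, 7, 8}  B5 = {2, 6, 8}  B6 = {1, 2, 8}
Tree: B1–B2, B2–B3, B3–B4, B4–B5, B5–B6
Each bag holds 3 vertices, so the decomposition has width 2, which upper-bounds the treewidth. The edges 8–4–5–3–7–6–2–1–8 form a cycle, so G is not a tree and its treewidth is at least 2. Hence tw(G) = 2 exactly.

2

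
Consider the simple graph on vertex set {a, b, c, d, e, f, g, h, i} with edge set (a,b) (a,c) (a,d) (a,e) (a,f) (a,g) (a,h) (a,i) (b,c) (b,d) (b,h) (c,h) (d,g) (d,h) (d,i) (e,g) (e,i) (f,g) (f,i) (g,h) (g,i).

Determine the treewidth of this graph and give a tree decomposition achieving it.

The largest bag has 4 vertices, giving width 3; this decomposition certifies tw(G) ≤ 3. Conversely, {a, d, g, h} is a clique of size 4, and the vertices of any clique must share a bag in every tree decomposition; so some bag has ≥ 4 vertices and tw(G) ≥ 3. The upper and lower bounds meet at 3, so that is the treewidth.

Treewidth 3.
Bags: B1 = {a, d, g, i}  B2 = {a, d, g, h}  B3 = {a, b, d, h}  B4 = {a, e, g, i}  B5 = {a, b, c, h}  B6 = {a, f, g, i}
Tree: B1–B2, B2–B3, B1–B4, B3–B5, B4–B6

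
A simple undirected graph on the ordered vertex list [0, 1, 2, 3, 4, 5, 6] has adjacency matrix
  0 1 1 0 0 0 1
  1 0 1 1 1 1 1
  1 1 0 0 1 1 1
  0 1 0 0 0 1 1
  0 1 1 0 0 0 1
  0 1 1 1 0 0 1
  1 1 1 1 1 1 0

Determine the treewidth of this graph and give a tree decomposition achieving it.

Treewidth 3.
One optimal decomposition is:
Bags: B1 = {1, 3, 5, 6}  B2 = {1, 2, 5, 6}  B3 = {1, 2, 4, 6}  B4 = {0, 1, 2, 6}
Tree: B1–B2, B2–B3, B2–B4

Each bag holds 4 vertices, so the decomposition has width 3, which upper-bounds the treewidth. For the lower bound, the 4 vertices {0, 1, 2, 6} are pairwise adjacent, and any tree decomposition puts a clique entirely inside one bag — forcing width ≥ 3. Therefore the treewidth is 3.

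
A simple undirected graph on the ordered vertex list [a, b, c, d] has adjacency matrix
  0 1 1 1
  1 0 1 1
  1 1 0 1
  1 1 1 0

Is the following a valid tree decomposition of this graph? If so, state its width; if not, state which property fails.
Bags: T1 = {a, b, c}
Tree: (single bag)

No — vertex d appears in no bag.

A tree decomposition must satisfy three properties: every vertex lies in some bag; for every edge, both endpoints lie together in some bag; and for every vertex, the bags containing it form a connected subtree. Here vertex d appears in no bag, so the decomposition is invalid.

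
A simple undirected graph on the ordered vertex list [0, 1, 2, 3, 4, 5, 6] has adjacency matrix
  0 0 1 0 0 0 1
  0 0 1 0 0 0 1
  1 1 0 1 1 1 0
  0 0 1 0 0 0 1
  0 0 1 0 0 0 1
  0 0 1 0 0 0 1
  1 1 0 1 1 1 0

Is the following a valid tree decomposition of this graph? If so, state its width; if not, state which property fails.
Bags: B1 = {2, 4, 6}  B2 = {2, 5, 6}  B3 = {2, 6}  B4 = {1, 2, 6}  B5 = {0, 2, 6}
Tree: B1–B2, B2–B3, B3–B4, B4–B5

A tree decomposition must satisfy three properties: every vertex lies in some bag; for every edge, both endpoints lie together in some bag; and for every vertex, the bags containing it form a connected subtree. Here vertex 3 appears in no bag, so the decomposition is invalid.

No — vertex 3 appears in no bag.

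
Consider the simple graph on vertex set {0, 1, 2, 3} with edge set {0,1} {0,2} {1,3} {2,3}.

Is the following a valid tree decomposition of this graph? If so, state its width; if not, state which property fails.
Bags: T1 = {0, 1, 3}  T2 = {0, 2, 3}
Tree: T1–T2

Checking the three conditions: (i) the bags cover all of {0, 1, 2, 3}; (ii) for each edge, some bag contains both endpoints; (iii) the bags containing any fixed vertex form a subtree. All hold, so the decomposition is valid with width 3 − 1 = 2.

Yes; width 2.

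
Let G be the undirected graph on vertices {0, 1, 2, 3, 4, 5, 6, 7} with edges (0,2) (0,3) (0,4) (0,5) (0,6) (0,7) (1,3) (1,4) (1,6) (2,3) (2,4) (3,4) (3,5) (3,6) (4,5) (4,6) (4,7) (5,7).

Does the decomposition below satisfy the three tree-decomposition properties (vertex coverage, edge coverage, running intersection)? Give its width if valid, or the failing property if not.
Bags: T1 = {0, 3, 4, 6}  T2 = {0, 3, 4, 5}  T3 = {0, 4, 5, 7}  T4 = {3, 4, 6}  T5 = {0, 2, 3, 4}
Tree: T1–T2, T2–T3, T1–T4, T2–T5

A tree decomposition must satisfy three properties: every vertex lies in some bag; for every edge, both endpoints lie together in some bag; and for every vertex, the bags containing it form a connected subtree. Here vertex 1 appears in no bag, so the decomposition is invalid.

No — vertex 1 appears in no bag.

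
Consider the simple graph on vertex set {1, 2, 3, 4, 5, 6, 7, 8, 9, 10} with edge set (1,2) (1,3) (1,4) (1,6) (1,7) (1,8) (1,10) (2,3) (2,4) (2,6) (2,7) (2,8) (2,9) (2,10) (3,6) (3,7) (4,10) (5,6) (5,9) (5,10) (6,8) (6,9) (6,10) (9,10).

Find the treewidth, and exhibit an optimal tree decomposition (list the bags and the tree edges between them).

Treewidth 3.
One such decomposition:
Bags: B1 = {1, 2, 3, 6}  B2 = {1, 2, 6, 10}  B3 = {1, 2, 4, 10}  B4 = {1, 2, 3, 7}  B5 = {2, 6, 9, 10}  B6 = {5, 6, 9, 10}  B7 = {1, 2, 6, 8}
Tree: B1–B2, B2–B3, B1–B4, B2–B5, B5–B6, B2–B7

Each bag holds 4 vertices, so the decomposition has width 3, which upper-bounds the treewidth. For the lower bound, the 4 vertices {1, 2, 4, 10} are pairwise adjacent, and any tree decomposition puts a clique entirely inside one bag — forcing width ≥ 3. The upper and lower bounds meet at 3, so that is the treewidth.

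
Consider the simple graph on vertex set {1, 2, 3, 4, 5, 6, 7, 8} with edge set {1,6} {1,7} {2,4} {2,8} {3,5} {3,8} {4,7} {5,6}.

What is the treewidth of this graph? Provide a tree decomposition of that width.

Treewidth 2.
One such decomposition:
Bags: B1 = {2, 4, 8}  B2 = {3, 4, 8}  B3 = {3, 4, 5}  B4 = {4, 5, 6}  B5 = {1, 4, 6}  B6 = {1, 4, 7}
Tree: B1–B2, B2–B3, B3–B4, B4–B5, B5–B6

The largest bag has 3 vertices, giving width 2; this decomposition certifies tw(G) ≤ 2. Since 4–2–8–3–5–6–1–7–4 is a cycle in G, G is not acyclic. Forests are exactly the graphs of treewidth ≤ 1, so tw(G) ≥ 2. Hence tw(G) = 2 exactly.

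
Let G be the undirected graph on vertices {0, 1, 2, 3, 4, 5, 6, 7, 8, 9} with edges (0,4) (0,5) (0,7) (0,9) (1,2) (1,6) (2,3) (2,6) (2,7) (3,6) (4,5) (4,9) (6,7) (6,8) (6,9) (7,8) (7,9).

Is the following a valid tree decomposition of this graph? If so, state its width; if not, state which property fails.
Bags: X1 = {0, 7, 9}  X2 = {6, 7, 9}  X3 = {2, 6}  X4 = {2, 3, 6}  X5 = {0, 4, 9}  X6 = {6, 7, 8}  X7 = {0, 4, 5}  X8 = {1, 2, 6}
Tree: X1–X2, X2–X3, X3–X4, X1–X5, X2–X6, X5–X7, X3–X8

A tree decomposition must satisfy three properties: every vertex lies in some bag; for every edge, both endpoints lie together in some bag; and for every vertex, the bags containing it form a connected subtree. Here edge (7,2) lies in no bag, so the decomposition is invalid.

No — edge (7,2) lies in no bag.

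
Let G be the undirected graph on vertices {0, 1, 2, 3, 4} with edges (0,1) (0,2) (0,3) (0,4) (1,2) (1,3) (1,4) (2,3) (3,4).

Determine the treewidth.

A width-3 tree decomposition is:
Bags: B1 = {0, 1, 3, 4}  B2 = {0, 1, 2, 3}
Tree: B1–B2
The largest bag has 4 vertices, giving width 3; this decomposition certifies tw(G) ≤ 3. On the other hand G contains the 4-clique {0, 1, 2, 3}. A clique must lie in a single bag of any decomposition, so no decomposition can have width below 3. The upper and lower bounds meet at 3, so that is the treewidth.

3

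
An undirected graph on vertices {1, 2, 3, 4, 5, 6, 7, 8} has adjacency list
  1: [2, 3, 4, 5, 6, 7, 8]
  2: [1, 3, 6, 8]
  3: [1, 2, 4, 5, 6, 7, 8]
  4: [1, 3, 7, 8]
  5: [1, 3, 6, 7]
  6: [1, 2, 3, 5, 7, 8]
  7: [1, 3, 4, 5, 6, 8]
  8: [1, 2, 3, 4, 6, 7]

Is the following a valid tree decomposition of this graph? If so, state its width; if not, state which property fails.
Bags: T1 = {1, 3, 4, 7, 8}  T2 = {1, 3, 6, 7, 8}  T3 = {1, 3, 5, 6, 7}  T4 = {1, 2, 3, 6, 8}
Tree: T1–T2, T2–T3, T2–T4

Checking the three conditions: (i) the bags cover all of {1, 2, 3, 4, 5, 6, 7, 8}; (ii) for each edge, some bag contains both endpoints; (iii) the bags containing any fixed vertex form a subtree. All hold, so the decomposition is valid with width 5 − 1 = 4.

Yes; width 4.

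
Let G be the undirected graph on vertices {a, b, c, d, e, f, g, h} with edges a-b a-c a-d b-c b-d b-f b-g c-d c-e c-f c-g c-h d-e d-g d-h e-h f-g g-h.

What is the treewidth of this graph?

3

A width-3 tree decomposition is:
Bags: B1 = {b, c, d, g}  B2 = {b, c, f, g}  B3 = {c, d, g, h}  B4 = {a, b, c, d}  B5 = {c, d, e, h}
Tree: B1–B2, B1–B3, B1–B4, B3–B5
The largest bag has 4 vertices, giving width 3; this decomposition certifies tw(G) ≤ 3. On the other hand G contains the 4-clique {c, d, g, h}. A clique must lie in a single bag of any decomposition, so no decomposition can have width below 3. The upper and lower bounds meet at 3, so that is the treewidth.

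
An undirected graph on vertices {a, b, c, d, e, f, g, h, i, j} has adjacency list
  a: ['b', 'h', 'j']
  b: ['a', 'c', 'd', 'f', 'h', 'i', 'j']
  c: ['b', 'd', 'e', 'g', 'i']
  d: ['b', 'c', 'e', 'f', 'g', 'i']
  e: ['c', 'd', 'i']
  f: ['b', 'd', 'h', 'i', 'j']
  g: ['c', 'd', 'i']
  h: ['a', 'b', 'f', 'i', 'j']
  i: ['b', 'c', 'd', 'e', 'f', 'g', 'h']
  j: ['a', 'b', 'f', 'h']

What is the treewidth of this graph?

A width-3 tree decomposition is:
Bags: B1 = {b, f, h, i}  B2 = {b, f, h, j}  B3 = {b, d, f, i}  B4 = {b, c, d, i}  B5 = {a, b, h, j}  B6 = {c, d, e, i}  B7 = {c, d, g, i}
Tree: B1–B2, B1–B3, B3–B4, B2–B5, B4–B6, B4–B7
Each bag holds 4 vertices, so the decomposition has width 3, which upper-bounds the treewidth. On the other hand G contains the 4-clique {c, d, g, i}. A clique must lie in a single bag of any decomposition, so no decomposition can have width below 3. The upper and lower bounds meet at 3, so that is the treewidth.

3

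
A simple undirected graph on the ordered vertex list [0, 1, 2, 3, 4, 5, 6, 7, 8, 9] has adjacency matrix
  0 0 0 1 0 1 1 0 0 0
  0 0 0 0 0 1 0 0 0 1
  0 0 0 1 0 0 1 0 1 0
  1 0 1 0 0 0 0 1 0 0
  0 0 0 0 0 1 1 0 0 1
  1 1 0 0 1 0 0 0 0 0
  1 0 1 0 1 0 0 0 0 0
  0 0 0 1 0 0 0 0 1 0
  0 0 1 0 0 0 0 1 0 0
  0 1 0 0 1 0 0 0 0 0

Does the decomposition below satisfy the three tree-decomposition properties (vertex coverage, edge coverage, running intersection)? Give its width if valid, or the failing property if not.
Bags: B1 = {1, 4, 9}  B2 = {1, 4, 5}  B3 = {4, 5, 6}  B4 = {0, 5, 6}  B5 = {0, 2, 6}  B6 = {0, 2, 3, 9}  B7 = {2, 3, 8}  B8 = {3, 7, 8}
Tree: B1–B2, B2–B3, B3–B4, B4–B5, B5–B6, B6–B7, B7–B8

No — bags containing vertex 9 are not connected in the tree.

A tree decomposition must satisfy three properties: every vertex lies in some bag; for every edge, both endpoints lie together in some bag; and for every vertex, the bags containing it form a connected subtree. Here bags containing vertex 9 are not connected in the tree, so the decomposition is invalid.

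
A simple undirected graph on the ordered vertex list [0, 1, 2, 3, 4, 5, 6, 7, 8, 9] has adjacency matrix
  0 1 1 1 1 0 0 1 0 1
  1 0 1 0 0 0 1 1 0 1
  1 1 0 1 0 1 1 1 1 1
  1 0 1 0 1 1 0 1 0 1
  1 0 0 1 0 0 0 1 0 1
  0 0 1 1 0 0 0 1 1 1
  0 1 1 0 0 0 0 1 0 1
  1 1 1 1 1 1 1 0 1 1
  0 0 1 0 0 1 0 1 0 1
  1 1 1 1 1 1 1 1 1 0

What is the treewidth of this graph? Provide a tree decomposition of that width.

Each bag holds 5 vertices, so the decomposition has width 4, which upper-bounds the treewidth. For the lower bound, the 5 vertices {0, 1, 2, 7, 9} are pairwise adjacent, and any tree decomposition puts a clique entirely inside one bag — forcing width ≥ 4. The upper and lower bounds meet at 4, so that is the treewidth.

Treewidth 4.
Bags: B1 = {2, 3, 5, 7, 9}  B2 = {0, 2, 3, 7, 9}  B3 = {0, 1, 2, 7, 9}  B4 = {2, 5, 7, 8, 9}  B5 = {0, 3, 4, 7, 9}  B6 = {1, 2, 6, 7, 9}
Tree: B1–B2, B2–B3, B1–B4, B2–B5, B3–B6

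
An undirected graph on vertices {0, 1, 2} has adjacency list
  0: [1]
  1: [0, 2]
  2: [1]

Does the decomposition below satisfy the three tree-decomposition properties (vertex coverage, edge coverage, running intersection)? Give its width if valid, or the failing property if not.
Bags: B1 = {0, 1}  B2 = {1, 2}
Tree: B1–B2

Checking the three conditions: (i) the bags cover all of {0, 1, 2}; (ii) for each edge, some bag contains both endpoints; (iii) the bags containing any fixed vertex form a subtree. All hold, so the decomposition is valid with width 2 − 1 = 1.

Yes; width 1.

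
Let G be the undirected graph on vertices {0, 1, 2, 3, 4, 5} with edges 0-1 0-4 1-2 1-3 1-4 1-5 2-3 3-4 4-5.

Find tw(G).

A width-2 tree decomposition is:
Bags: B1 = {0, 1, 4}  B2 = {1, 3, 4}  B3 = {1, 4, 5}  B4 = {1, 2, 3}
Tree: B1–B2, B2–B3, B2–B4
Every bag has size at most 3, so the width is 3 − 1 = 2 and tw(G) ≤ 2. For the lower bound, the 3 vertices {1, 2, 3} are pairwise adjacent, and any tree decomposition puts a clique entirely inside one bag — forcing width ≥ 2. The upper and lower bounds meet at 2, so that is the treewidth.

2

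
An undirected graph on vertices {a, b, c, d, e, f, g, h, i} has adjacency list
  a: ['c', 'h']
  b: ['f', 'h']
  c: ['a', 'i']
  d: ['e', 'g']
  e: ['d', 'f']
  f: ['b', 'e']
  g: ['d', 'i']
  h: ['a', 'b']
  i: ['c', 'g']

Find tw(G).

A width-2 tree decomposition is:
Bags: B1 = {a, c, h}  B2 = {b, c, h}  B3 = {b, c, f}  B4 = {c, e, f}  B5 = {c, d, e}  B6 = {c, d, g}  B7 = {c, g, i}
Tree: B1–B2, B2–B3, B3–B4, B4–B5, B5–B6, B6–B7
Every bag has size at most 3, so the width is 3 − 1 = 2 and tw(G) ≤ 2. For the lower bound, G contains the cycle c–a–h–b–f–e–d–g–i–c, so G is not a forest; only forests have treewidth ≤ 1, hence tw(G) ≥ 2. The upper and lower bounds meet at 2, so that is the treewidth.

2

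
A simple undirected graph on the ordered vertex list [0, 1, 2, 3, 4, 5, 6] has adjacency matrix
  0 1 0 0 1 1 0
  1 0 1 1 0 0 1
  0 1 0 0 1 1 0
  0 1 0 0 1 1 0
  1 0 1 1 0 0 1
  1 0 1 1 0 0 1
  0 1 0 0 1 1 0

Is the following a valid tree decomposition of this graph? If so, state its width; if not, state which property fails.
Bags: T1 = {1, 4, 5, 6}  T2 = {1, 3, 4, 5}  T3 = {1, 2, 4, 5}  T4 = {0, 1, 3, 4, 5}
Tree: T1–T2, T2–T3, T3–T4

No — bags containing vertex 3 are not connected in the tree.

A tree decomposition must satisfy three properties: every vertex lies in some bag; for every edge, both endpoints lie together in some bag; and for every vertex, the bags containing it form a connected subtree. Here bags containing vertex 3 are not connected in the tree, so the decomposition is invalid.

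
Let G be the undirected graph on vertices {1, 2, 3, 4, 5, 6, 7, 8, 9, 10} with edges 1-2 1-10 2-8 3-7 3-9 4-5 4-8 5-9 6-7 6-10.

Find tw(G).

2

A width-2 tree decomposition is:
Bags: B1 = {4, 5, 9}  B2 = {3, 4, 9}  B3 = {3, 4, 7}  B4 = {4, 6, 7}  B5 = {4, 6, 10}  B6 = {1, 4, 10}  B7 = {1, 2, 4}  B8 = {2, 4, 8}
Tree: B1–B2, B2–B3, B3–B4, B4–B5, B5–B6, B6–B7, B7–B8
Every bag has size at most 3, so the width is 3 − 1 = 2 and tw(G) ≤ 2. Since 4–5–9–3–7–6–10–1–2–8–4 is a cycle in G, G is not acyclic. Forests are exactly the graphs of treewidth ≤ 1, so tw(G) ≥ 2. The upper and lower bounds meet at 2, so that is the treewidth.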